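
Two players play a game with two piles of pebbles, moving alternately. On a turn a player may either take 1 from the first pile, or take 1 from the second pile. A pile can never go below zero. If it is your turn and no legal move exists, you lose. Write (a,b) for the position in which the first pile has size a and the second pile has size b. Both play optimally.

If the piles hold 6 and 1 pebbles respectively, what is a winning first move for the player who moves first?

Label each position W (a win for the player to move) or L (a loss). A position with no legal move is L; any other position is W exactly when some move reaches an L, and L when every move reaches a W.
No move ever increases a pile, so every position that can arise here has a ≤ 6 and b ≤ 1; it is enough to label the cells with 0 ≤ a ≤ 6 and 0 ≤ b ≤ 1.
Every move lowers a or b (never raises either), so fill the grid row by row in increasing a, and left to right within a row: each cell's successors are then already labelled.
      b=0  b=1
a=0:    L    W
a=1:    W    L
a=2:    L    W
a=3:    W    L
a=4:    L    W
a=5:    W    L
a=6:    L    W
Cells with no legal move (terminal, hence L): (0,0).
The remaining L cells, each justified by listing all of its moves:
(1,1): only reaches (0,1)(W), (1,0)(W), all W → L
(2,0): only reaches (1,0)(W), which is W → L
(3,1): only reaches (2,1)(W), (3,0)(W), all W → L
(4,0): only reaches (3,0)(W), which is W → L
(5,1): only reaches (4,1)(W), (5,0)(W), all W → L
(6,0): only reaches (5,0)(W), which is W → L
Every other cell has at least one move into one of the L cells above, so it is W.
From (6,1), the L positions reachable in one move are: (5,1), (6,0). Any move reaching one of these is winning.

Move to (5,1).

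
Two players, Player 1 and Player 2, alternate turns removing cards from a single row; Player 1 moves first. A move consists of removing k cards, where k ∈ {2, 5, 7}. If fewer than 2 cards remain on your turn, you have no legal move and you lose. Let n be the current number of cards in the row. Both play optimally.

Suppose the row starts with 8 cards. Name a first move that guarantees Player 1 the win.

Work bottom-up. With no move the player to move loses. Otherwise the position is W if at least one move leads to an L position for the opponent, and L if every move leads to a W.
n=0: no move → L
n=1: no move → L
n=2: W (go to 0, an L position)
n=3: W (go to 1, an L position)
n=4: L (sole option 2(W) is W)
n=5: W (go to 0, an L position)
n=6: W (go to 4, an L position)
n=7: W (go to 0, an L position)
n=8: W (go to 1, an L position)
From 8, the L positions reachable in one move are: 1.

Remove 7, leaving 1.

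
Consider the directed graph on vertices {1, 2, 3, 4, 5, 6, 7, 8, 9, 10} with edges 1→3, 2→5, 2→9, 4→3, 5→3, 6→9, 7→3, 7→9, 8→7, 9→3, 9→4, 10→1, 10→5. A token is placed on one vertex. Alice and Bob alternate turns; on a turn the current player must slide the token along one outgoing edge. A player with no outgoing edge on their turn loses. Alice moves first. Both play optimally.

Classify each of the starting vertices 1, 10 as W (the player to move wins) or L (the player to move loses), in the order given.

1: W, 10: L

Positions with no move are L. A position that does have a move is losing for the player to move precisely when every available move leads to a winning position for the opponent. Fill in the labels:
Every edge goes from a vertex to one that appears earlier in the order 3, 4, 9, 6, 7, 8, 5, 2, 1, 10, so processing vertices in that order labels each vertex after all of its successors.
3: no outgoing edge → L
4: can move to 3, which is L ⇒ W
9: can move to 3, which is L ⇒ W
6: the only move is to 9(W), a W ⇒ L
7: can move to 3, which is L ⇒ W
8: the only move is to 7(W), a W ⇒ L
5: can move to 3, which is L ⇒ W
2: moves to 5(W), 9(W); every one is W ⇒ L
1: can move to 3, which is L ⇒ W
10: moves to 1(W), 5(W); every one is W ⇒ L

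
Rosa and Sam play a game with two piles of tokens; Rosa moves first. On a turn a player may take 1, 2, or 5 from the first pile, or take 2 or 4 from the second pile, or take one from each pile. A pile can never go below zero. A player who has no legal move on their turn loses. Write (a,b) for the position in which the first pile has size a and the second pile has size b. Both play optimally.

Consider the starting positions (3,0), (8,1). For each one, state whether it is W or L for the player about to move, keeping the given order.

(3,0): L, (8,1): W

Positions with no move are L. A position that does have a move is losing for the player to move precisely when every available move leads to a winning position for the opponent. Fill in the labels:
No move ever increases a pile, so every position that can arise here has a ≤ 8 and b ≤ 1; it is enough to label the cells with 0 ≤ a ≤ 8 and 0 ≤ b ≤ 1.
Every move lowers a or b (never raises either), so fill the grid row by row in increasing a, and left to right within a row: each cell's successors are then already labelled.
      b=0  b=1
a=0:    L    L
a=1:    W    W
a=2:    W    W
a=3:    L    L
a=4:    W    W
a=5:    W    W
a=6:    L    L
a=7:    W    W
a=8:    W    W
Cells with no legal move (terminal, hence L): (0,0), (0,1).
The remaining L cells, each justified by listing all of its moves:
(3,0): →(2,0)(W), (1,0)(W) — all W, so L
(3,1): →(2,1)(W), (1,1)(W), (2,0)(W) — all W, so L
(6,0): →(5,0)(W), (4,0)(W), (1,0)(W) — all W, so L
(6,1): →(5,1)(W), (4,1)(W), (1,1)(W), (5,0)(W) — all W, so L
Every other cell has at least one move into one of the L cells above, so it is W.
(3,0): one of the L cells justified above, so L
(8,1): the move to (6,1) reaches an L cell, so W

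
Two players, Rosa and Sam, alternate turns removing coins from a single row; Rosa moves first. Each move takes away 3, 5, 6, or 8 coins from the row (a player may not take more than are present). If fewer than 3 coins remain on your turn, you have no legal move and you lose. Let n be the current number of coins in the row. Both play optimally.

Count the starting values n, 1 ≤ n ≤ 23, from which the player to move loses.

7

Classify positions by backward induction: terminal positions (no move available) are L. From any other position, the mover wins iff some move reaches an L.
n=0: no move → L
n=1: no move → L
n=2: no move → L
n=3: W (go to 0, an L position)
n=4: W (go to 1, an L position)
n=5: W (go to 2, an L position)
n=6: W (go to 1, an L position)
n=7: W (go to 2, an L position)
n=8: W (go to 2, an L position)
n=9: W (go to 1, an L position)
n=10: W (go to 2, an L position)
n=11: L (options 8(W), 6(W), 5(W), 3(W) are all W)
n=12: L (options 9(W), 7(W), 6(W), 4(W) are all W)
n=13: L (options 10(W), 8(W), 7(W), 5(W) are all W)
n=14: W (go to 11, an L position)
n=15: W (go to 12, an L position)
n=16: W (go to 13, an L position)
n=17: W (go to 12, an L position)
n=18: W (go to 13, an L position)
n=19: W (go to 13, an L position)
n=20: W (go to 12, an L position)
n=21: W (go to 13, an L position)
n=22: L (options 19(W), 17(W), 16(W), 14(W) are all W)
n=23: L (options 20(W), 18(W), 17(W), 15(W) are all W)
L entries with 1 ≤ n ≤ 23 (n=0 is outside the asked range and is not counted): n = 1, 2, 11, 12, 13, 22, 23; that makes 7.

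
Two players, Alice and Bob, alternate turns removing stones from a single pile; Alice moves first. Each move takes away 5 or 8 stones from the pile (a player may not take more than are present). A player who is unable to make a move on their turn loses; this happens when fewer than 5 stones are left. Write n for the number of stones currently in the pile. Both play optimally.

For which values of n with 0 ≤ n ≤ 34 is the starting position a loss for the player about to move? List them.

Build the W/L table. Terminal = L. A non-terminal position is W if it has a move to some L; otherwise it is L.
n=0: no move → L
n=1: no move → L
n=2: no move → L
n=3: no move → L
n=4: no move → L
n=5: reaches L-position 0 → W
n=6: reaches L-position 1 → W
n=7: reaches L-position 2 → W
n=8: reaches L-position 3 → W
n=9: reaches L-position 4 → W
n=10: reaches L-position 2 → W
n=11: reaches L-position 3 → W
n=12: reaches L-position 4 → W
n=13: only reaches 8(W), 5(W), all W → L
n=14: only reaches 9(W), 6(W), all W → L
n=15: only reaches 10(W), 7(W), all W → L
n=16: only reaches 11(W), 8(W), all W → L
n=17: only reaches 12(W), 9(W), all W → L
n=18: reaches L-position 13 → W
n=19: reaches L-position 14 → W
n=20: reaches L-position 15 → W
n=21: reaches L-position 16 → W
n=22: reaches L-position 17 → W
n=23: reaches L-position 15 → W
n=24: reaches L-position 16 → W
n=25: reaches L-position 17 → W
n=26: only reaches 21(W), 18(W), all W → L
n=27: only reaches 22(W), 19(W), all W → L
n=28: only reaches 23(W), 20(W), all W → L
n=29: only reaches 24(W), 21(W), all W → L
n=30: only reaches 25(W), 22(W), all W → L
n=31: reaches L-position 26 → W
n=32: reaches L-position 27 → W
n=33: reaches L-position 28 → W
n=34: reaches L-position 29 → W
The losing starting values of n are exactly the entries labelled L in this table (15 of them).

0, 1, 2, 3, 4, 13, 14, 15, 16, 17, 26, 27, 28, 29, 30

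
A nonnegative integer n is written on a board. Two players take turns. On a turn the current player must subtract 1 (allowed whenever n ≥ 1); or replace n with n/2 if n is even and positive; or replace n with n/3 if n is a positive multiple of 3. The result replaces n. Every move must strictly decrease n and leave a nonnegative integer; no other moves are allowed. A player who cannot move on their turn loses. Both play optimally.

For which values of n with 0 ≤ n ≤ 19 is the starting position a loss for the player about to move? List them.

Build the W/L table. Terminal = L. A non-terminal position is W if it has a move to some L; otherwise it is L.
n=0: no move → L
n=1: →0(L), so W
n=2: →1(W) only, which is W, so L
n=3: →2(L), so W
n=4: →2(L), so W
n=5: →4(W) only, which is W, so L
n=6: →2(L), so W
n=7: →6(W) only, which is W, so L
n=8: →7(L), so W
n=9: →3(W), 8(W) — all W, so L
n=10: →5(L), so W
n=11: →10(W) only, which is W, so L
n=12: →11(L), so W
n=13: →12(W) only, which is W, so L
n=14: →7(L), so W
n=15: →5(L), so W
n=16: →8(W), 15(W) — all W, so L
n=17: →16(L), so W
n=18: →9(L), so W
n=19: →18(W) only, which is W, so L
Reading off the rows marked L gives the requested list; there are 9 such values of n.

0, 2, 5, 7, 9, 11, 13, 16, 19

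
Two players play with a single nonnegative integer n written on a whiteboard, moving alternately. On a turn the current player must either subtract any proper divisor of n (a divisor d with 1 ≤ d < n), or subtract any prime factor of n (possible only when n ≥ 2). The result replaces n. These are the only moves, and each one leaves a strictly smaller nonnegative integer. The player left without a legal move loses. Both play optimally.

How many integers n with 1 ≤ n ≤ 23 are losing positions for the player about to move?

5

Positions with no move are L. A position that does have a move is losing for the player to move precisely when every available move leads to a winning position for the opponent. Fill in the labels:
n=0: no move → L
n=1: no move → L
n=2: W (go to 0, an L position)
n=3: W (go to 0, an L position)
n=4: L (options 2(W), 3(W) are all W)
n=5: W (go to 0, an L position)
n=6: W (go to 4, an L position)
n=7: W (go to 0, an L position)
n=8: W (go to 4, an L position)
n=9: L (options 6(W), 8(W) are all W)
n=10: W (go to 9, an L position)
n=11: W (go to 0, an L position)
n=12: W (go to 9, an L position)
n=13: W (go to 0, an L position)
n=14: L (options 7(W), 12(W), 13(W) are all W)
n=15: W (go to 14, an L position)
n=16: W (go to 14, an L position)
n=17: W (go to 0, an L position)
n=18: W (go to 9, an L position)
n=19: W (go to 0, an L position)
n=20: L (options 10(W), 15(W), 16(W), 18(W), 19(W) are all W)
n=21: W (go to 14, an L position)
n=22: W (go to 20, an L position)
n=23: W (go to 0, an L position)
L entries with 1 ≤ n ≤ 23 (n=0 is outside the asked range and is not counted): n = 1, 4, 9, 14, 20; that makes 5.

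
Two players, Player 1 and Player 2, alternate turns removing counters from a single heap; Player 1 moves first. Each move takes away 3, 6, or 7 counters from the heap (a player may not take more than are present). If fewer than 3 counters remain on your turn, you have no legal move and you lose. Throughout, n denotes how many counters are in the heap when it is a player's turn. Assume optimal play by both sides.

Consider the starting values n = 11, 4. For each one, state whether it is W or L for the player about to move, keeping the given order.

11: L, 4: W

Label each position W (a win for the player to move) or L (a loss). A position with no legal move is L; any other position is W exactly when some move reaches an L, and L when every move reaches a W.
n=0: no move → L
n=1: no move → L
n=2: no move → L
n=3: →0(L), so W
n=4: →1(L), so W
n=5: →2(L), so W
n=6: →0(L), so W
n=7: →1(L), so W
n=8: →2(L), so W
n=9: →2(L), so W
n=10: →7(W), 4(W), 3(W) — all W, so L
n=11: →8(W), 5(W), 4(W) — all W, so L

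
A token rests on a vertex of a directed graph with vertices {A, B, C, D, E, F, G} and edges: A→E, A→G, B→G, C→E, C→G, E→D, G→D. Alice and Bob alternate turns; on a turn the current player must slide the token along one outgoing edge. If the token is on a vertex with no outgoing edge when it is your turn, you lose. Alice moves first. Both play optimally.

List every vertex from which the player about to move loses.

A, B, C, D, F

Compute win/loss labels from the base case upward. A position with no move is L. Any other position is W if it can reach an L in one move, else L.
Every edge goes from a vertex to one that appears earlier in the order D, F, E, G, A, B, C, so processing vertices in that order labels each vertex after all of its successors.
D: no outgoing edge → L
F: no outgoing edge → L
E: reaches L-position D → W
G: reaches L-position D → W
A: only reaches G(W), E(W), all W → L
B: only reaches G(W), which is W → L
C: only reaches G(W), E(W), all W → L
The losing starting vertices are exactly the entries labelled L in this table (5 of them).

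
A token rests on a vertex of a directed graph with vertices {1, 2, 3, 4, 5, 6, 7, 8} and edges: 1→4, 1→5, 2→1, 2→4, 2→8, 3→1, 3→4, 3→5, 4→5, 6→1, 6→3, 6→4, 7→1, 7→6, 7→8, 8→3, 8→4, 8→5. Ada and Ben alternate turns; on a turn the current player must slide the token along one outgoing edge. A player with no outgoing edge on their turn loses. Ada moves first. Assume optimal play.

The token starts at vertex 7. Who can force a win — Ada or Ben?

Ada wins.

Label each position W (a win for the player to move) or L (a loss). A position with no legal move is L; any other position is W exactly when some move reaches an L, and L when every move reaches a W.
Every edge goes from a vertex to one that appears earlier in the order 5, 4, 1, 3, 8, 6, 2, 7, so processing vertices in that order labels each vertex after all of its successors.
5: no outgoing edge → L
4: →5(L), so W
1: →5(L), so W
3: →5(L), so W
8: →5(L), so W
6: →3(W), 1(W), 4(W) — all W, so L
2: →8(W), 1(W), 4(W) — all W, so L
7: →6(L), so W
The starting position 7 is W: Ada should move to 6, handing over an L position.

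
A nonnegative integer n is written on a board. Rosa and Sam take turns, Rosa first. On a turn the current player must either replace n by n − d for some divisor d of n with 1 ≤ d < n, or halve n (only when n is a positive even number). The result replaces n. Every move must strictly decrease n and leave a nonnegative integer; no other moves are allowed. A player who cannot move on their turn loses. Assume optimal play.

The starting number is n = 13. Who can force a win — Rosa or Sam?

Sam wins.

Build the W/L table. Terminal = L. A non-terminal position is W if it has a move to some L; otherwise it is L.
n=0: no move → L
n=1: no move → L
n=2: reaches L-position 1 → W
n=3: only reaches 2(W), which is W → L
n=4: reaches L-position 3 → W
n=5: only reaches 4(W), which is W → L
n=6: reaches L-position 3 → W
n=7: only reaches 6(W), which is W → L
n=8: reaches L-position 7 → W
n=9: only reaches 6(W), 8(W), all W → L
n=10: reaches L-position 5 → W
n=11: only reaches 10(W), which is W → L
n=12: reaches L-position 9 → W
n=13: only reaches 12(W), which is W → L
Every move from 13 reaches a W position, so the mover loses.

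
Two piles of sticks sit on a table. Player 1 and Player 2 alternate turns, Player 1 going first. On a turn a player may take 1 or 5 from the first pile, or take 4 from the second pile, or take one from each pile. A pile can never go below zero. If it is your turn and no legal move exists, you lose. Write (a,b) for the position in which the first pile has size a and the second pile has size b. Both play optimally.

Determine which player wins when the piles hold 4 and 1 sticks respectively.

Compute win/loss labels from the base case upward. A position with no move is L. Any other position is W if it can reach an L in one move, else L.
No move ever increases a pile, so every position that can arise here has a ≤ 4 and b ≤ 1; it is enough to label the cells with 0 ≤ a ≤ 4 and 0 ≤ b ≤ 1.
Every move lowers a or b (never raises either), so fill the grid row by row in increasing a, and left to right within a row: each cell's successors are then already labelled.
      b=0  b=1
a=0:    L    L
a=1:    W    W
a=2:    L    L
a=3:    W    W
a=4:    L    L
Cells with no legal move (terminal, hence L): (0,0), (0,1).
The remaining L cells, each justified by listing all of its moves:
(2,0): only reaches (1,0)(W), which is W → L
(2,1): only reaches (1,1)(W), (1,0)(W), all W → L
(4,0): only reaches (3,0)(W), which is W → L
(4,1): only reaches (3,1)(W), (3,0)(W), all W → L
Every other cell has at least one move into one of the L cells above, so it is W.
The starting position (4,1) is L: whatever Player 1 does, the opponent receives a W position.

Player 2 wins.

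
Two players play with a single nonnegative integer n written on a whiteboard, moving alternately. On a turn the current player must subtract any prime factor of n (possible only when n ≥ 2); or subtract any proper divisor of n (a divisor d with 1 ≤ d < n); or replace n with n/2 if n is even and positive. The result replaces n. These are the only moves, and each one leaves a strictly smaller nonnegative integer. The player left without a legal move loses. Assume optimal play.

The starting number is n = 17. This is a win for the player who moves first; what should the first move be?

Move to 0.

Compute win/loss labels from the base case upward. A position with no move is L. Any other position is W if it can reach an L in one move, else L.
n=0: no move → L
n=1: no move → L
n=2: reaches L-position 0 → W
n=3: reaches L-position 0 → W
n=4: only reaches 2(W), 3(W), all W → L
n=5: reaches L-position 0 → W
n=6: reaches L-position 4 → W
n=7: reaches L-position 0 → W
n=8: reaches L-position 4 → W
n=9: only reaches 6(W), 8(W), all W → L
n=10: reaches L-position 9 → W
n=11: reaches L-position 0 → W
n=12: reaches L-position 9 → W
n=13: reaches L-position 0 → W
n=14: only reaches 7(W), 12(W), 13(W), all W → L
n=15: reaches L-position 14 → W
n=16: reaches L-position 14 → W
n=17: reaches L-position 0 → W
From 17, the L positions reachable in one move are: 0.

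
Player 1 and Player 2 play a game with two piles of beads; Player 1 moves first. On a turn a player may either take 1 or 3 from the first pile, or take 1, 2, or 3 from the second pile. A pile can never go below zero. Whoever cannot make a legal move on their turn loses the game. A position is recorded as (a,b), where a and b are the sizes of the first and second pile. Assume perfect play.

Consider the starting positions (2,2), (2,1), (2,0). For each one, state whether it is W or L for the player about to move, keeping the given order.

(2,2): W, (2,1): W, (2,0): L

Use the standard recursion: the mover loses at a terminal position; elsewhere, the mover wins exactly when some move hands the opponent an L position.
No move ever increases a pile, so every position that can arise here has a ≤ 2 and b ≤ 2; it is enough to label the cells with 0 ≤ a ≤ 2 and 0 ≤ b ≤ 2.
Every move lowers a or b (never raises either), so fill the grid row by row in increasing a, and left to right within a row: each cell's successors are then already labelled.
      b=0  b=1  b=2
a=0:    L    W    W
a=1:    W    L    W
a=2:    L    W    W
Cells with no legal move (terminal, hence L): (0,0).
The remaining L cells, each justified by listing all of its moves:
(1,1): only reaches (0,1)(W), (1,0)(W), all W → L
(2,0): only reaches (1,0)(W), which is W → L
Every other cell has at least one move into one of the L cells above, so it is W.
(2,2): the move to (2,0) reaches an L cell, so W
(2,1): the move to (1,1) reaches an L cell, so W
(2,0): one of the L cells justified above, so L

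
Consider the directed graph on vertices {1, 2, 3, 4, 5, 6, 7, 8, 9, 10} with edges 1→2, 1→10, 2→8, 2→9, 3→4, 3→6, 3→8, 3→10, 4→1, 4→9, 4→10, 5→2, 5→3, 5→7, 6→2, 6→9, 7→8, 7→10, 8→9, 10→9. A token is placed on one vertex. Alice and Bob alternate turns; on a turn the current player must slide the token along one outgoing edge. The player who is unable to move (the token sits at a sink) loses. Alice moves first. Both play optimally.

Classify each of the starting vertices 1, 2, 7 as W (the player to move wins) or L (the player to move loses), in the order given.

Compute win/loss labels from the base case upward. A position with no move is L. Any other position is W if it can reach an L in one move, else L.
Every edge goes from a vertex to one that appears earlier in the order 9, 8, 2, 10, 1, 7, 4, 6, 3, 5, so processing vertices in that order labels each vertex after all of its successors.
9: no outgoing edge → L
8: →9(L), so W
2: →9(L), so W
10: →9(L), so W
1: →10(W), 2(W) — all W, so L
7: →10(W), 8(W) — all W, so L
4: →1(L), so W
6: →9(L), so W
3: →6(W), 4(W), 10(W), 8(W) — all W, so L
5: →3(L), so W

1: L, 2: W, 7: L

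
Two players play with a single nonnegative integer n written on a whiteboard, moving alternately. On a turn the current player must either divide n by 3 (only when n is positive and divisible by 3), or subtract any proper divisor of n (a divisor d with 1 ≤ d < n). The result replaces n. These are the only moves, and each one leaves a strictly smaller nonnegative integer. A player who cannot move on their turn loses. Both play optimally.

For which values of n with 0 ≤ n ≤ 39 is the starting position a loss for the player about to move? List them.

Build the W/L table. Terminal = L. A non-terminal position is W if it has a move to some L; otherwise it is L.
n=0: no move → L
n=1: no move → L
n=2: →1(L), so W
n=3: →1(L), so W
n=4: →2(W), 3(W) — all W, so L
n=5: →4(L), so W
n=6: →4(L), so W
n=7: →6(W) only, which is W, so L
n=8: →4(L), so W
n=9: →3(W), 6(W), 8(W) — all W, so L
n=10: →9(L), so W
n=11: →10(W) only, which is W, so L
n=12: →4(L), so W
n=13: →12(W) only, which is W, so L
n=14: →7(L), so W
n=15: →5(W), 10(W), 12(W), 14(W) — all W, so L
n=16: →15(L), so W
n=17: →16(W) only, which is W, so L
n=18: →9(L), so W
n=19: →18(W) only, which is W, so L
n=20: →15(L), so W
n=21: →7(L), so W
n=22: →11(L), so W
n=23: →22(W) only, which is W, so L
n=24: →23(L), so W
n=25: →20(W), 24(W) — all W, so L
n=26: →13(L), so W
n=27: →9(L), so W
n=28: →14(W), 21(W), 24(W), 26(W), 27(W) — all W, so L
n=29: →28(L), so W
n=30: →15(L), so W
n=31: →30(W) only, which is W, so L
n=32: →28(L), so W
n=33: →11(L), so W
n=34: →17(L), so W
n=35: →28(L), so W
n=36: →12(W), 18(W), 24(W), 27(W), 30(W), 32(W), 33(W), 34(W), 35(W) — all W, so L
n=37: →36(L), so W
n=38: →19(L), so W
n=39: →13(L), so W
The losing starting values of n are exactly the entries labelled L in this table (15 of them).

0, 1, 4, 7, 9, 11, 13, 15, 17, 19, 23, 25, 28, 31, 36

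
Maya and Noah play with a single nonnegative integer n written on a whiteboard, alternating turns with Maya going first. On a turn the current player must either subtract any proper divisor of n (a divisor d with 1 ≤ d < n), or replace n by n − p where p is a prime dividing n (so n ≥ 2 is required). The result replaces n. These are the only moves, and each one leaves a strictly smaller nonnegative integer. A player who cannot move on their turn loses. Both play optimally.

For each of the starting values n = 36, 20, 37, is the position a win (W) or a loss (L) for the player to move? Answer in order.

Work bottom-up. With no move the player to move loses. Otherwise the position is W if at least one move leads to an L position for the opponent, and L if every move leads to a W.
n=0: no move → L
n=1: no move → L
n=2: →0(L), so W
n=3: →0(L), so W
n=4: →2(W), 3(W) — all W, so L
n=5: →0(L), so W
n=6: →4(L), so W
n=7: →0(L), so W
n=8: →4(L), so W
n=9: →6(W), 8(W) — all W, so L
n=10: →9(L), so W
n=11: →0(L), so W
n=12: →9(L), so W
n=13: →0(L), so W
n=14: →7(W), 12(W), 13(W) — all W, so L
n=15: →14(L), so W
n=16: →14(L), so W
n=17: →0(L), so W
n=18: →9(L), so W
n=19: →0(L), so W
n=20: →10(W), 15(W), 16(W), 18(W), 19(W) — all W, so L
n=21: →14(L), so W
n=22: →20(L), so W
n=23: →0(L), so W
n=24: →20(L), so W
n=25: →20(L), so W
n=26: →13(W), 24(W), 25(W) — all W, so L
n=27: →26(L), so W
n=28: →14(L), so W
n=29: →0(L), so W
n=30: →20(L), so W
n=31: →0(L), so W
n=32: →16(W), 24(W), 28(W), 30(W), 31(W) — all W, so L
n=33: →32(L), so W
n=34: →32(L), so W
n=35: →28(W), 30(W), 34(W) — all W, so L
n=36: →32(L), so W
n=37: →0(L), so W

36: W, 20: L, 37: W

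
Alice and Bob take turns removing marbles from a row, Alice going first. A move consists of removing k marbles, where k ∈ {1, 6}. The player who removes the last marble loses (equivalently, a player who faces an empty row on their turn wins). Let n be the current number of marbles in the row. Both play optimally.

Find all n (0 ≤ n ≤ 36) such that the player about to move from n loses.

1, 3, 5, 8, 10, 12, 15, 17, 19, 22, 24, 26, 29, 31, 33, 36

Work bottom-up. With no move the player to move wins. Otherwise the position is W if at least one move leads to an L position for the opponent, and L if every move leads to a W.
n=0: no move; the opponent has just taken the last marble and therefore loses → W
n=1: →0(W) only, which is W, so L
n=2: →1(L), so W
n=3: →2(W) only, which is W, so L
n=4: →3(L), so W
n=5: →4(W) only, which is W, so L
n=6: →5(L), so W
n=7: →1(L), so W
n=8: →7(W), 2(W) — all W, so L
n=9: →8(L), so W
n=10: →9(W), 4(W) — all W, so L
n=11: →10(L), so W
n=12: →11(W), 6(W) — all W, so L
n=13: →12(L), so W
n=14: →8(L), so W
n=15: →14(W), 9(W) — all W, so L
n=16: →15(L), so W
n=17: →16(W), 11(W) — all W, so L
n=18: →17(L), so W
n=19: →18(W), 13(W) — all W, so L
n=20: →19(L), so W
n=21: →15(L), so W
n=22: →21(W), 16(W) — all W, so L
n=23: →22(L), so W
n=24: →23(W), 18(W) — all W, so L
n=25: →24(L), so W
n=26: →25(W), 20(W) — all W, so L
n=27: →26(L), so W
n=28: →22(L), so W
n=29: →28(W), 23(W) — all W, so L
n=30: →29(L), so W
n=31: →30(W), 25(W) — all W, so L
n=32: →31(L), so W
n=33: →32(W), 27(W) — all W, so L
n=34: →33(L), so W
n=35: →29(L), so W
n=36: →35(W), 30(W) — all W, so L
Reading off the rows marked L gives the requested list; there are 16 such values of n.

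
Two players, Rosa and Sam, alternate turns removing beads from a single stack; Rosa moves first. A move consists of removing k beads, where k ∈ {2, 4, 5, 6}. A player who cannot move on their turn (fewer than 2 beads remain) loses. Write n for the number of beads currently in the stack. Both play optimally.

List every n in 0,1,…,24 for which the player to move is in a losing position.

0, 1, 8, 9, 16, 17, 24

Positions with no move are L. A position that does have a move is losing for the player to move precisely when every available move leads to a winning position for the opponent. Fill in the labels:
n=0: no move → L
n=1: no move → L
n=2: reaches L-position 0 → W
n=3: reaches L-position 1 → W
n=4: reaches L-position 0 → W
n=5: reaches L-position 1 → W
n=6: reaches L-position 1 → W
n=7: reaches L-position 1 → W
n=8: only reaches 6(W), 4(W), 3(W), 2(W), all W → L
n=9: only reaches 7(W), 5(W), 4(W), 3(W), all W → L
n=10: reaches L-position 8 → W
n=11: reaches L-position 9 → W
n=12: reaches L-position 8 → W
n=13: reaches L-position 9 → W
n=14: reaches L-position 9 → W
n=15: reaches L-position 9 → W
n=16: only reaches 14(W), 12(W), 11(W), 10(W), all W → L
n=17: only reaches 15(W), 13(W), 12(W), 11(W), all W → L
n=18: reaches L-position 16 → W
n=19: reaches L-position 17 → W
n=20: reaches L-position 16 → W
n=21: reaches L-position 17 → W
n=22: reaches L-position 17 → W
n=23: reaches L-position 17 → W
n=24: only reaches 22(W), 20(W), 19(W), 18(W), all W → L
The losing starting values of n are exactly the entries labelled L in this table (7 of them).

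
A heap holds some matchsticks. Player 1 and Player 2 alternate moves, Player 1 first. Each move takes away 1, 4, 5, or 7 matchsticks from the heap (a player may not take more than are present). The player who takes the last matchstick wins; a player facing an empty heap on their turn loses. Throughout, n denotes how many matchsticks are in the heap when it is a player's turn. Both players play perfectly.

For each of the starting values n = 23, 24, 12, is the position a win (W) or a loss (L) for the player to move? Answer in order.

23: W, 24: L, 12: W

Positions with no move are L. A position that does have a move is losing for the player to move precisely when every available move leads to a winning position for the opponent. Fill in the labels:
n=0: no move → L
n=1: reaches L-position 0 → W
n=2: only reaches 1(W), which is W → L
n=3: reaches L-position 2 → W
n=4: reaches L-position 0 → W
n=5: reaches L-position 0 → W
n=6: reaches L-position 2 → W
n=7: reaches L-position 2 → W
n=8: only reaches 7(W), 4(W), 3(W), 1(W), all W → L
n=9: reaches L-position 8 → W
n=10: only reaches 9(W), 6(W), 5(W), 3(W), all W → L
n=11: reaches L-position 10 → W
n=12: reaches L-position 8 → W
n=13: reaches L-position 8 → W
n=14: reaches L-position 10 → W
n=15: reaches L-position 10 → W
n=16: only reaches 15(W), 12(W), 11(W), 9(W), all W → L
n=17: reaches L-position 16 → W
n=18: only reaches 17(W), 14(W), 13(W), 11(W), all W → L
n=19: reaches L-position 18 → W
n=20: reaches L-position 16 → W
n=21: reaches L-position 16 → W
n=22: reaches L-position 18 → W
n=23: reaches L-position 18 → W
n=24: only reaches 23(W), 20(W), 19(W), 17(W), all W → L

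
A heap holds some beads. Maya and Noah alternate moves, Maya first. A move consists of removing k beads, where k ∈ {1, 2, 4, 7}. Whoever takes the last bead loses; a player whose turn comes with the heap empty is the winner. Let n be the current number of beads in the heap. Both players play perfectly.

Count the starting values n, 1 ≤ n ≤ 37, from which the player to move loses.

13

Positions with no move are W. A position that does have a move is losing for the player to move precisely when every available move leads to a winning position for the opponent. Fill in the labels:
n=0: no move; the opponent has just taken the last bead and therefore loses → W
n=1: the only move is to 0(W), a W ⇒ L
n=2: can move to 1, which is L ⇒ W
n=3: can move to 1, which is L ⇒ W
n=4: moves to 3(W), 2(W), 0(W); every one is W ⇒ L
n=5: can move to 4, which is L ⇒ W
n=6: can move to 4, which is L ⇒ W
n=7: moves to 6(W), 5(W), 3(W), 0(W); every one is W ⇒ L
n=8: can move to 7, which is L ⇒ W
n=9: can move to 7, which is L ⇒ W
n=10: moves to 9(W), 8(W), 6(W), 3(W); every one is W ⇒ L
n=11: can move to 10, which is L ⇒ W
n=12: can move to 10, which is L ⇒ W
n=13: moves to 12(W), 11(W), 9(W), 6(W); every one is W ⇒ L
n=14: can move to 13, which is L ⇒ W
n=15: can move to 13, which is L ⇒ W
n=16: moves to 15(W), 14(W), 12(W), 9(W); every one is W ⇒ L
n=17: can move to 16, which is L ⇒ W
n=18: can move to 16, which is L ⇒ W
n=19: moves to 18(W), 17(W), 15(W), 12(W); every one is W ⇒ L
n=20: can move to 19, which is L ⇒ W
n=21: can move to 19, which is L ⇒ W
n=22: moves to 21(W), 20(W), 18(W), 15(W); every one is W ⇒ L
n=23: can move to 22, which is L ⇒ W
n=24: can move to 22, which is L ⇒ W
n=25: moves to 24(W), 23(W), 21(W), 18(W); every one is W ⇒ L
n=26: can move to 25, which is L ⇒ W
n=27: can move to 25, which is L ⇒ W
n=28: moves to 27(W), 26(W), 24(W), 21(W); every one is W ⇒ L
n=29: can move to 28, which is L ⇒ W
n=30: can move to 28, which is L ⇒ W
n=31: moves to 30(W), 29(W), 27(W), 24(W); every one is W ⇒ L
n=32: can move to 31, which is L ⇒ W
n=33: can move to 31, which is L ⇒ W
n=34: moves to 33(W), 32(W), 30(W), 27(W); every one is W ⇒ L
n=35: can move to 34, which is L ⇒ W
n=36: can move to 34, which is L ⇒ W
n=37: moves to 36(W), 35(W), 33(W), 30(W); every one is W ⇒ L
L entries with 1 ≤ n ≤ 37 (the range starts at n=1): n = 1, 4, 7, 10, 13, 16, 19, 22, 25, 28, 31, 34, 37; that makes 13.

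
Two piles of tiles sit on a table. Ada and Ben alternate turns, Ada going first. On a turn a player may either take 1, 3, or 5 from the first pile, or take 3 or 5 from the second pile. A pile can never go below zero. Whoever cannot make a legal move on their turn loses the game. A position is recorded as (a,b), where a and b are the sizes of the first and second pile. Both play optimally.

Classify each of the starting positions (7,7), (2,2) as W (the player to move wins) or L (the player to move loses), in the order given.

(7,7): W, (2,2): L

Label each position W (a win for the player to move) or L (a loss). A position with no legal move is L; any other position is W exactly when some move reaches an L, and L when every move reaches a W.
No move ever increases a pile, so every position that can arise here has a ≤ 7 and b ≤ 7; it is enough to label the cells with 0 ≤ a ≤ 7 and 0 ≤ b ≤ 7.
Every move lowers a or b (never raises either), so fill the grid row by row in increasing a, and left to right within a row: each cell's successors are then already labelled.
      b=0  b=1  b=2  b=3  b=4  b=5  b=6  b=7
a=0:    L    L    L    W    W    W    W    W
a=1:    W    W    W    L    L    L    W    W
a=2:    L    L    L    W    W    W    W    W
a=3:    W    W    W    L    L    L    W    W
a=4:    L    L    L    W    W    W    W    W
a=5:    W    W    W    L    L    L    W    W
a=6:    L    L    L    W    W    W    W    W
a=7:    W    W    W    L    L    L    W    W
Cells with no legal move (terminal, hence L): (0,0), (0,1), (0,2).
The remaining L cells, each justified by listing all of its moves:
(1,3): →(0,3)(W), (1,0)(W) — all W, so L
(1,4): →(0,4)(W), (1,1)(W) — all W, so L
(1,5): →(0,5)(W), (1,2)(W), (1,0)(W) — all W, so L
(2,0): →(1,0)(W) only, which is W, so L
(2,1): →(1,1)(W) only, which is W, so L
(2,2): →(1,2)(W) only, which is W, so L
(3,3): →(2,3)(W), (0,3)(W), (3,0)(W) — all W, so L
(3,4): →(2,4)(W), (0,4)(W), (3,1)(W) — all W, so L
(3,5): →(2,5)(W), (0,5)(W), (3,2)(W), (3,0)(W) — all W, so L
(4,0): →(3,0)(W), (1,0)(W) — all W, so L
(4,1): →(3,1)(W), (1,1)(W) — all W, so L
(4,2): →(3,2)(W), (1,2)(W) — all W, so L
(5,3): →(4,3)(W), (2,3)(W), (0,3)(W), (5,0)(W) — all W, so L
(5,4): →(4,4)(W), (2,4)(W), (0,4)(W), (5,1)(W) — all W, so L
(5,5): →(4,5)(W), (2,5)(W), (0,5)(W), (5,2)(W), (5,0)(W) — all W, so L
(6,0): →(5,0)(W), (3,0)(W), (1,0)(W) — all W, so L
(6,1): →(5,1)(W), (3,1)(W), (1,1)(W) — all W, so L
(6,2): →(5,2)(W), (3,2)(W), (1,2)(W) — all W, so L
(7,3): →(6,3)(W), (4,3)(W), (2,3)(W), (7,0)(W) — all W, so L
(7,4): →(6,4)(W), (4,4)(W), (2,4)(W), (7,1)(W) — all W, so L
(7,5): →(6,5)(W), (4,5)(W), (2,5)(W), (7,2)(W), (7,0)(W) — all W, so L
Every other cell has at least one move into one of the L cells above, so it is W.
(7,7): the move to (7,4) reaches an L cell, so W
(2,2): one of the L cells justified above, so L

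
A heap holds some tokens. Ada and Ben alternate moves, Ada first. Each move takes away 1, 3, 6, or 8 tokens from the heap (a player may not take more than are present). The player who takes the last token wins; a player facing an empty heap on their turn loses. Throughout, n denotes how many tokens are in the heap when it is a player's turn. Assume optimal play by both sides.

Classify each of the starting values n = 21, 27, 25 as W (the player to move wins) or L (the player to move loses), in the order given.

21: W, 27: L, 25: W

Work bottom-up. With no move the player to move loses. Otherwise the position is W if at least one move leads to an L position for the opponent, and L if every move leads to a W.
n=0: no move → L
n=1: can move to 0, which is L ⇒ W
n=2: the only move is to 1(W), a W ⇒ L
n=3: can move to 2, which is L ⇒ W
n=4: moves to 3(W), 1(W); every one is W ⇒ L
n=5: can move to 4, which is L ⇒ W
n=6: can move to 0, which is L ⇒ W
n=7: can move to 4, which is L ⇒ W
n=8: can move to 2, which is L ⇒ W
n=9: moves to 8(W), 6(W), 3(W), 1(W); every one is W ⇒ L
n=10: can move to 9, which is L ⇒ W
n=11: moves to 10(W), 8(W), 5(W), 3(W); every one is W ⇒ L
n=12: can move to 11, which is L ⇒ W
n=13: moves to 12(W), 10(W), 7(W), 5(W); every one is W ⇒ L
n=14: can move to 13, which is L ⇒ W
n=15: can move to 9, which is L ⇒ W
n=16: can move to 13, which is L ⇒ W
n=17: can move to 11, which is L ⇒ W
n=18: moves to 17(W), 15(W), 12(W), 10(W); every one is W ⇒ L
n=19: can move to 18, which is L ⇒ W
n=20: moves to 19(W), 17(W), 14(W), 12(W); every one is W ⇒ L
n=21: can move to 20, which is L ⇒ W
n=22: moves to 21(W), 19(W), 16(W), 14(W); every one is W ⇒ L
n=23: can move to 22, which is L ⇒ W
n=24: can move to 18, which is L ⇒ W
n=25: can move to 22, which is L ⇒ W
n=26: can move to 20, which is L ⇒ W
n=27: moves to 26(W), 24(W), 21(W), 19(W); every one is W ⇒ L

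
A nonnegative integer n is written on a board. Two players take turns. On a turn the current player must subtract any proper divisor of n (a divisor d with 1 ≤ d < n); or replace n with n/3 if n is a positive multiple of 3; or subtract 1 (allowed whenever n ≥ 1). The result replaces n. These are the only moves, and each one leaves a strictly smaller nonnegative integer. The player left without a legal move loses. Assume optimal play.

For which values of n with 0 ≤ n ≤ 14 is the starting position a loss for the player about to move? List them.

0, 2, 5, 7, 9, 11, 13

Use the standard recursion: the mover loses at a terminal position; elsewhere, the mover wins exactly when some move hands the opponent an L position.
n=0: no move → L
n=1: reaches L-position 0 → W
n=2: only reaches 1(W), which is W → L
n=3: reaches L-position 2 → W
n=4: reaches L-position 2 → W
n=5: only reaches 4(W), which is W → L
n=6: reaches L-position 2 → W
n=7: only reaches 6(W), which is W → L
n=8: reaches L-position 7 → W
n=9: only reaches 3(W), 6(W), 8(W), all W → L
n=10: reaches L-position 5 → W
n=11: only reaches 10(W), which is W → L
n=12: reaches L-position 9 → W
n=13: only reaches 12(W), which is W → L
n=14: reaches L-position 7 → W
The losing starting values of n are exactly the entries labelled L in this table (7 of them).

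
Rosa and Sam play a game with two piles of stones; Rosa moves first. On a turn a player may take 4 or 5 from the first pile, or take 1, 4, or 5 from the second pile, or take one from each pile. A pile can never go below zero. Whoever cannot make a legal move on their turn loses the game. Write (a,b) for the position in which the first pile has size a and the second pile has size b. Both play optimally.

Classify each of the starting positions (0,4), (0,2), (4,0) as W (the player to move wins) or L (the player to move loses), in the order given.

Label each position W (a win for the player to move) or L (a loss). A position with no legal move is L; any other position is W exactly when some move reaches an L, and L when every move reaches a W.
No move ever increases a pile, so every position that can arise here has a ≤ 4 and b ≤ 4; it is enough to label the cells with 0 ≤ a ≤ 4 and 0 ≤ b ≤ 4.
Every move lowers a or b (never raises either), so fill the grid row by row in increasing a, and left to right within a row: each cell's successors are then already labelled.
      b=0  b=1  b=2  b=3  b=4
a=0:    L    W    L    W    W
a=1:    L    W    L    W    W
a=2:    L    W    L    W    W
a=3:    L    W    L    W    W
a=4:    W    W    W    W    L
Cells with no legal move (terminal, hence L): (0,0), (1,0), (2,0), (3,0).
The remaining L cells, each justified by listing all of its moves:
(0,2): →(0,1)(W) only, which is W, so L
(1,2): →(1,1)(W), (0,1)(W) — all W, so L
(2,2): →(2,1)(W), (1,1)(W) — all W, so L
(3,2): →(3,1)(W), (2,1)(W) — all W, so L
(4,4): →(0,4)(W), (4,3)(W), (4,0)(W), (3,3)(W) — all W, so L
Every other cell has at least one move into one of the L cells above, so it is W.
(0,4): the move to (0,0) reaches an L cell, so W
(0,2): one of the L cells justified above, so L
(4,0): the move to (0,0) reaches an L cell, so W

(0,4): W, (0,2): L, (4,0): W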